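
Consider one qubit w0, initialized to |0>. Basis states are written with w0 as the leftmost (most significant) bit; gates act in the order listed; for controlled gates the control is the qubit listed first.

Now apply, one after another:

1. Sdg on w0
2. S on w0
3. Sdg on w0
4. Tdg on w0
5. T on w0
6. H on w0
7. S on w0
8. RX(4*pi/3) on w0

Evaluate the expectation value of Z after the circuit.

The observable Z averages to -sqrt(3)/2.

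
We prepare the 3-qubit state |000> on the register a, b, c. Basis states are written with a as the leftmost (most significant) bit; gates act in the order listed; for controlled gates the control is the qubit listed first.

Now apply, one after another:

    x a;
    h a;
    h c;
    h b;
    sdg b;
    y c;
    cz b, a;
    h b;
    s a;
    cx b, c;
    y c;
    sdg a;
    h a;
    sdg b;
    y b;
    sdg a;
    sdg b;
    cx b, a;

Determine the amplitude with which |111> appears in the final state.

The amplitude on |111> is -sqrt(2)*I/4.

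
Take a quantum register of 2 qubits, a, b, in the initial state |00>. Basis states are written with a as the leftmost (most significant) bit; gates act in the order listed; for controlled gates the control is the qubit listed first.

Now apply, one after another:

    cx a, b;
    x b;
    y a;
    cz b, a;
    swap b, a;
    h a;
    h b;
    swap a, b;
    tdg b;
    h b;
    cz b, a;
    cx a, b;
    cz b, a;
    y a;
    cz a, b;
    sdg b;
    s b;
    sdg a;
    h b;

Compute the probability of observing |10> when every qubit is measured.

Outcome |10> occurs with probability 1/4.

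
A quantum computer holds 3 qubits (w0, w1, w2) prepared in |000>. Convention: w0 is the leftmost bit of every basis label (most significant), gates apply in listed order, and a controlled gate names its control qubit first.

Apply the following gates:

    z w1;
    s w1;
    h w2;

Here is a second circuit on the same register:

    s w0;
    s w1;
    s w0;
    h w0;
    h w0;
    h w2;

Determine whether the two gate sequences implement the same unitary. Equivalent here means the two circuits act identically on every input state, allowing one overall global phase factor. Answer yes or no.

No: there is an input state on which the two circuits produce genuinely different outputs (not merely differing by a phase).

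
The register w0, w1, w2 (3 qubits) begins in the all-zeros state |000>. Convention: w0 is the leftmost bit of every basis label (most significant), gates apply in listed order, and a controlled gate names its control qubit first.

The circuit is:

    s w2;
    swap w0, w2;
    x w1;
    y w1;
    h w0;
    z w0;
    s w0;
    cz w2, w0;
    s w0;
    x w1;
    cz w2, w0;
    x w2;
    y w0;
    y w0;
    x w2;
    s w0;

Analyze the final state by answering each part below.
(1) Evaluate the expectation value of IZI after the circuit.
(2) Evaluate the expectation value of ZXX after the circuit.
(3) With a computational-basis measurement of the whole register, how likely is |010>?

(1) The expectation value of IZI is -1. Key observation: the block from step 12 through step 15 cancels to the identity and can be dropped.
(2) The expectation value of ZXX is 0.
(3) Outcome |010> occurs with probability 1/2.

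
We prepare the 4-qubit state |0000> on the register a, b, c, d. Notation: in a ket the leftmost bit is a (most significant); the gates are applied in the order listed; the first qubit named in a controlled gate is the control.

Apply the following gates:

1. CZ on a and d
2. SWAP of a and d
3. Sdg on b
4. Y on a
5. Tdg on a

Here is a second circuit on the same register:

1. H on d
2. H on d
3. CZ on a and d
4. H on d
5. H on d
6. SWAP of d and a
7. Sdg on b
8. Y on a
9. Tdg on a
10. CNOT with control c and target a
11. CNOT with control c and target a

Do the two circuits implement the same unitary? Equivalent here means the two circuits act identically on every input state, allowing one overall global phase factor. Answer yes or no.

Yes — the two circuits implement the same unitary up to a global phase.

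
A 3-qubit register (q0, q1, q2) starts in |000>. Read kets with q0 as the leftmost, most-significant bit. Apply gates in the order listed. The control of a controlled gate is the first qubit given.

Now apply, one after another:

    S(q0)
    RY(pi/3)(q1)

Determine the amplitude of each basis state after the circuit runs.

The final amplitudes are sqrt(3)/2 on |000>, 1/2 on |010>, and 0 on every other basis state.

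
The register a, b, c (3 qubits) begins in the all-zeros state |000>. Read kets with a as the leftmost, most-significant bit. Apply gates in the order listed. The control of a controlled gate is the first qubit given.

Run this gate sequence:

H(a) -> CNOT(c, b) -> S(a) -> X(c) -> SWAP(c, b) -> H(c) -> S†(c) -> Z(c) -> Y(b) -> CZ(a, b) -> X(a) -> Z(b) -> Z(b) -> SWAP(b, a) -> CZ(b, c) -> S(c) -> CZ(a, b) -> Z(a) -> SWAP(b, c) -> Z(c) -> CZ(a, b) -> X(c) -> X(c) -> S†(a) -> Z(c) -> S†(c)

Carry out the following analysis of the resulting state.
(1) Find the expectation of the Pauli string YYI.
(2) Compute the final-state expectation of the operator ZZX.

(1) In the final state, YYI has expectation 0.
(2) The expectation value of ZZX is -1.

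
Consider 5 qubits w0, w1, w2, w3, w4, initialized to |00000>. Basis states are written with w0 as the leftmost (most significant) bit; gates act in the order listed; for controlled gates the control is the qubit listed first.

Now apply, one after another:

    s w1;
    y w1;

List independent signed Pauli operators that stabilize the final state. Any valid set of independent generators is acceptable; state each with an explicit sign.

One valid set of independent stabilizer generators is +ZIIII, -IZIII, +IIZII, +IIIZI, +IIIIZ (any independent generating set of the same group is equally correct).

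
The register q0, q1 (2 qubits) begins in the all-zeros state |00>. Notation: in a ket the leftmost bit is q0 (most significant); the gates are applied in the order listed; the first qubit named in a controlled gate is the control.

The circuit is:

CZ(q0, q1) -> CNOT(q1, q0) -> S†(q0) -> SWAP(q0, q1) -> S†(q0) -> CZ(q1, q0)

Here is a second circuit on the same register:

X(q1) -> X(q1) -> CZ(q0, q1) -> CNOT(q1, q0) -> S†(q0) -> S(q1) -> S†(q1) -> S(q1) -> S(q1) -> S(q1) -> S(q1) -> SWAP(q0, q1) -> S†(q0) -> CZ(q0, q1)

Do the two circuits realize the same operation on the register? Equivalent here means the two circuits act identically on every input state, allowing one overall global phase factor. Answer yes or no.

Yes, they are equivalent — the unitaries differ by at most a global phase.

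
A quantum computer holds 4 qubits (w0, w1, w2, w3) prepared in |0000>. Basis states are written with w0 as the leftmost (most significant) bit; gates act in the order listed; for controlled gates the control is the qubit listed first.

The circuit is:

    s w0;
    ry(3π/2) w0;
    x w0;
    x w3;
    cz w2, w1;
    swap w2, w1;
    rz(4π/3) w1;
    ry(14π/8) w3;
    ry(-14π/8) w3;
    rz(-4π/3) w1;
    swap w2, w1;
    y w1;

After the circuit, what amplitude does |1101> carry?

The final state's coefficient on |1101> equals -sqrt(2)*I/2.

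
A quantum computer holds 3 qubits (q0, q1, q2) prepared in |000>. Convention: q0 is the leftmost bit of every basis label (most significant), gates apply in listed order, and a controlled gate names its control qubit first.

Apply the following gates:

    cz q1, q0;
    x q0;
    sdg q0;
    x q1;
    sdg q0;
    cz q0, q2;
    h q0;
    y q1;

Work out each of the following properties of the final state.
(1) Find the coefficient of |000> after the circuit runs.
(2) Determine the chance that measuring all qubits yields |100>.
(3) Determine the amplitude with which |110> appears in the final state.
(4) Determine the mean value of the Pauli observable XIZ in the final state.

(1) |000> carries amplitude sqrt(2)*I/2 in the final state.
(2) A full measurement returns |100> with probability 1/2.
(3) The amplitude on |110> is 0.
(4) In the final state, XIZ has expectation -1.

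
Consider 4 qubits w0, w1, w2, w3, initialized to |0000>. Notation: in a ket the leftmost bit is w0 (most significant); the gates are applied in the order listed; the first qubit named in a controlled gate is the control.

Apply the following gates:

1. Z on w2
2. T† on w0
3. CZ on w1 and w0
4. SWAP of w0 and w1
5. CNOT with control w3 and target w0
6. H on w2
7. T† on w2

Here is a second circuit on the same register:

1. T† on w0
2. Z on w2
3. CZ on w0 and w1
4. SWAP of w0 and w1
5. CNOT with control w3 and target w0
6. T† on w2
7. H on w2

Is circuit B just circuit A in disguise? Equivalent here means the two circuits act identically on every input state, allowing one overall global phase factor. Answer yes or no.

No — the two circuits implement different unitaries, even allowing a global phase.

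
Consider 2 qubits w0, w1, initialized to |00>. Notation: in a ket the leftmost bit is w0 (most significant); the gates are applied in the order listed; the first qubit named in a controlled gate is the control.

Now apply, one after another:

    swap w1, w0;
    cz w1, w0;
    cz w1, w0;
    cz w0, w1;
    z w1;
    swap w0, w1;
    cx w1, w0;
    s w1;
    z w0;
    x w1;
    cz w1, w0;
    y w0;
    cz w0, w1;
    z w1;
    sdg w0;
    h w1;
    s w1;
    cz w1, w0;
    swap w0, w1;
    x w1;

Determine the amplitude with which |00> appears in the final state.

The final state's coefficient on |00> equals sqrt(2)/2.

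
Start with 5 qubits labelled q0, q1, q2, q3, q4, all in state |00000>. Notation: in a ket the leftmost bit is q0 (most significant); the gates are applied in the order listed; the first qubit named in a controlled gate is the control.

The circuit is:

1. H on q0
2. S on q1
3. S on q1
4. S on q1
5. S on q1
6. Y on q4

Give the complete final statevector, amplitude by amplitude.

The final amplitudes are sqrt(2)*I/2 on |00001>, sqrt(2)*I/2 on |10001>, and 0 on every other basis state.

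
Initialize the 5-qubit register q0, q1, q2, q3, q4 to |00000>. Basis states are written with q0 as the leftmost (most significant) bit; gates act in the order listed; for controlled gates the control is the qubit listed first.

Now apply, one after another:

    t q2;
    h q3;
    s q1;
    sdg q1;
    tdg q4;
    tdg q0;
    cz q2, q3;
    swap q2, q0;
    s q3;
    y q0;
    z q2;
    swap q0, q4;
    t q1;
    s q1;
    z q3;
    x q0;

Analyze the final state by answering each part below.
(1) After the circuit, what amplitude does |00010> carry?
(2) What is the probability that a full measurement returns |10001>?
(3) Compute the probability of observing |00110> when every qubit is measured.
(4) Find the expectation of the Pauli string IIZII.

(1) The amplitude on |00010> is 0.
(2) The probability of measuring |10001> is 1/2.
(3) A full measurement returns |00110> with probability 0.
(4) In the final state, IIZII has expectation 1.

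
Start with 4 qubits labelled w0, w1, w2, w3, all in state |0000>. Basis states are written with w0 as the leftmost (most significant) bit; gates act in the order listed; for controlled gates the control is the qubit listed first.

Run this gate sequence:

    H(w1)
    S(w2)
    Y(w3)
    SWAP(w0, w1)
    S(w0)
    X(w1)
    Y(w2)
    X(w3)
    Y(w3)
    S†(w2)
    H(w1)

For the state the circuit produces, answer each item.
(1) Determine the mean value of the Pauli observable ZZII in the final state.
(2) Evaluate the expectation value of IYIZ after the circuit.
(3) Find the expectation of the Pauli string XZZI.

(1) The expectation value of ZZII is 0.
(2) The observable IYIZ averages to 0.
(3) The expectation value of XZZI is 0.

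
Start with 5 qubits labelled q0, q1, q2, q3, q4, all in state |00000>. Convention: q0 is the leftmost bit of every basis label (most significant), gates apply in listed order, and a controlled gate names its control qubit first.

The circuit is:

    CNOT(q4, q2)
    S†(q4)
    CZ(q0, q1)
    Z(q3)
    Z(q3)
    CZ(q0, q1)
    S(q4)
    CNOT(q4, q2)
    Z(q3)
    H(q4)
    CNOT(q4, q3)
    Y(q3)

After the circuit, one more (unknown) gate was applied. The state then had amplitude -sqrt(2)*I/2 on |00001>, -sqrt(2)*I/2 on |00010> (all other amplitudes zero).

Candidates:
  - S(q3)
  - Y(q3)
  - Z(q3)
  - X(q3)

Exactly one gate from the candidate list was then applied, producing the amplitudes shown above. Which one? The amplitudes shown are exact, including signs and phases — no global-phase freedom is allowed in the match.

The unique candidate consistent with the amplitudes is Z(q3). Key observation: gates 1-8 undo each other exactly, leaving only the rest of the circuit to track.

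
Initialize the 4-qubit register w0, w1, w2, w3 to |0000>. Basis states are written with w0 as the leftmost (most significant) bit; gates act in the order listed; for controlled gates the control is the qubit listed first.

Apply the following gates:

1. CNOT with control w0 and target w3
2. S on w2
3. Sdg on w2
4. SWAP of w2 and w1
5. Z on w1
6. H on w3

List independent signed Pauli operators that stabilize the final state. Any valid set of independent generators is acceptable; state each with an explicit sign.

One valid set of independent stabilizer generators is +IIIX, +ZIII, +IZII, +IIZI (any independent generating set of the same group is equally correct). Key observation: gates 2-3 undo each other exactly, leaving only the rest of the circuit to track.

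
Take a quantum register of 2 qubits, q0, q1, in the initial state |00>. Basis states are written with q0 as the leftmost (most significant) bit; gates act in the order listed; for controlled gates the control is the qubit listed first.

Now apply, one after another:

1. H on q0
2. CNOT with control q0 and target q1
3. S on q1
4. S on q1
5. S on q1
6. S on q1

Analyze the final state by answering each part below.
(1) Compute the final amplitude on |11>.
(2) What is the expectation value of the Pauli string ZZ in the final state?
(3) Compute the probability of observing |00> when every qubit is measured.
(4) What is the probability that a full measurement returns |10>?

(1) The final state's coefficient on |11> equals sqrt(2)/2. Key observation: steps 3-6 multiply out to the identity, so the circuit reduces to the remaining gates.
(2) In the final state, ZZ has expectation 1.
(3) A full measurement returns |00> with probability 1/2.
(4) A full measurement returns |10> with probability 0.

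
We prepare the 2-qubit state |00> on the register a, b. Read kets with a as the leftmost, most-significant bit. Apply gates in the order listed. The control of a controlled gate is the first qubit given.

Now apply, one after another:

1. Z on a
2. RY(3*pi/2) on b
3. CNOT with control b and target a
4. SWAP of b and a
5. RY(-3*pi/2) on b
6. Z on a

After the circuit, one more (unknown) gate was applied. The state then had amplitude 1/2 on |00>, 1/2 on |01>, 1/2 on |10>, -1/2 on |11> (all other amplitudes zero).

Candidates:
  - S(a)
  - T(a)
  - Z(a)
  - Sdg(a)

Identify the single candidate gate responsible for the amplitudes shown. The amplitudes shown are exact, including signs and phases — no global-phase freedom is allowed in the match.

The applied gate was Z(a).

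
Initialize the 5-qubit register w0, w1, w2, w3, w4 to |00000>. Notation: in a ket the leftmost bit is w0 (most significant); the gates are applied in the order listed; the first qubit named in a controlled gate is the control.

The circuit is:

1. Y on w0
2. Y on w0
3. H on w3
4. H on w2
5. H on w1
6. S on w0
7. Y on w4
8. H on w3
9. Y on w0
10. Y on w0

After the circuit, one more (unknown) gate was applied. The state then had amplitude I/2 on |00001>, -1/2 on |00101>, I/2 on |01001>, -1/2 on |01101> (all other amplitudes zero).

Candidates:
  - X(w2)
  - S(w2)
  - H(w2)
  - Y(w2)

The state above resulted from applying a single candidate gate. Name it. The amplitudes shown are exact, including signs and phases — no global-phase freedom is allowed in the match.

The applied gate was S(w2).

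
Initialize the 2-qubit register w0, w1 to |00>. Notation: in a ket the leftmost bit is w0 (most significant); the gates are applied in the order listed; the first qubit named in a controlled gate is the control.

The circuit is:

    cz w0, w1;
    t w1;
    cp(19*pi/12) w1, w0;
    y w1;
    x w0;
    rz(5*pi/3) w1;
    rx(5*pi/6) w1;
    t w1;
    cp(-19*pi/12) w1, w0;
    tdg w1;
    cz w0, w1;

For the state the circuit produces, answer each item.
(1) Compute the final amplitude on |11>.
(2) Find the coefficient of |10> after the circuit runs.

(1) |11> carries amplitude (-sqrt(2) + sqrt(6))*exp(3*I*pi/4)/4 in the final state.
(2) |10> carries amplitude (sqrt(2) + sqrt(6))*exp(5*I*pi/6)/4 in the final state.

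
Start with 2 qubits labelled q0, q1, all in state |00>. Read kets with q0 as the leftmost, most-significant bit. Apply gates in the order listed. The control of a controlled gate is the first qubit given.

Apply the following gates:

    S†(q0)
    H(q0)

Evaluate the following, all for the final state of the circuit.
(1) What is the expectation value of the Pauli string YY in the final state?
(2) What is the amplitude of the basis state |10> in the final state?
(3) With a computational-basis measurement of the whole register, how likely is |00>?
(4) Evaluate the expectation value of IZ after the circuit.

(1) The observable YY averages to 0.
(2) The amplitude on |10> is sqrt(2)/2.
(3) Outcome |00> occurs with probability 1/2.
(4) The expectation value of IZ is 1.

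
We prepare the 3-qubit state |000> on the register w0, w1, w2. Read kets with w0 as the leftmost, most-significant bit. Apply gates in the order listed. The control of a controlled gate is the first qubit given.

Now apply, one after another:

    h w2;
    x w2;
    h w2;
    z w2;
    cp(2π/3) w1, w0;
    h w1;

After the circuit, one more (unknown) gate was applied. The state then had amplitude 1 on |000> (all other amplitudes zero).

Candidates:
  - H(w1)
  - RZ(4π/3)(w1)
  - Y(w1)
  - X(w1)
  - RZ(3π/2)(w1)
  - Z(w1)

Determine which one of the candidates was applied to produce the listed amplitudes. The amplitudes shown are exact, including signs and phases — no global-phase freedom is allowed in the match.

The unique candidate consistent with the amplitudes is H(w1). Key observation: the block from step 1 through step 4 cancels to the identity and can be dropped.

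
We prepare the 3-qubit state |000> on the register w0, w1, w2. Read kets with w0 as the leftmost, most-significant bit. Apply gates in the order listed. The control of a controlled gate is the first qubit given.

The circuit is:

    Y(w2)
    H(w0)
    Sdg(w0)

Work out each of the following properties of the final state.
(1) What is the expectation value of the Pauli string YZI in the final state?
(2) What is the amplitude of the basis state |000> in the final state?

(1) In the final state, YZI has expectation -1.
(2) The final state's coefficient on |000> equals 0.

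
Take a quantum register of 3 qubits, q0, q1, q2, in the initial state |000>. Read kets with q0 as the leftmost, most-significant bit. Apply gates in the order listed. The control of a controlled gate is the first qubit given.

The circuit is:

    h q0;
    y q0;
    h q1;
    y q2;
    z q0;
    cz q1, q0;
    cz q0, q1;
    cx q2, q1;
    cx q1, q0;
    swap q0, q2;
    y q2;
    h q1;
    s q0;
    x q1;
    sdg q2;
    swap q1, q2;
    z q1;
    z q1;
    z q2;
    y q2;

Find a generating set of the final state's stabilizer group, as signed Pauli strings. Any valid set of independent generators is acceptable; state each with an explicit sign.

The stabilizer group can be generated by +IYI, -ZII, +IIZ, among other valid generating sets.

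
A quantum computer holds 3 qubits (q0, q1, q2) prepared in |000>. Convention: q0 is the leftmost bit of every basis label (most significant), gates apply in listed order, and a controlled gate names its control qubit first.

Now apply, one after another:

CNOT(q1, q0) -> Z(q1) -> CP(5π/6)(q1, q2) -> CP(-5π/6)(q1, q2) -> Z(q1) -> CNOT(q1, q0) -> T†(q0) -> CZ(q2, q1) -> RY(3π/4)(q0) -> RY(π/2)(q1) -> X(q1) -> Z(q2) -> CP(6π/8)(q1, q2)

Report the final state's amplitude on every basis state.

The final amplitudes are sqrt(4 - 2*sqrt(2))/4 on |000>, 0 on |001>, sqrt(4 - 2*sqrt(2))/4 on |010>, 0 on |011>, sqrt(2*sqrt(2) + 4)/4 on |100>, 0 on |101>, sqrt(2*sqrt(2) + 4)/4 on |110>, 0 on |111>. Key observation: steps 1-6 multiply out to the identity, so the circuit reduces to the remaining gates.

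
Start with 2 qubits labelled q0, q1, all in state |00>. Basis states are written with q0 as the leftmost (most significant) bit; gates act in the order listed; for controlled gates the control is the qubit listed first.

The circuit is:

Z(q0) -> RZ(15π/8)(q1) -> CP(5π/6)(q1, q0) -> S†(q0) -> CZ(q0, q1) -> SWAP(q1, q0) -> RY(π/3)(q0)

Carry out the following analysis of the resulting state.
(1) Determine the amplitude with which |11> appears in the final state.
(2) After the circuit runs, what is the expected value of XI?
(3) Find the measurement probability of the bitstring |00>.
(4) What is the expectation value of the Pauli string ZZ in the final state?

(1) The amplitude on |11> is 0.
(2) The observable XI averages to sqrt(3)/2.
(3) A full measurement returns |00> with probability 3/4.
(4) The expectation value of ZZ is 1/2.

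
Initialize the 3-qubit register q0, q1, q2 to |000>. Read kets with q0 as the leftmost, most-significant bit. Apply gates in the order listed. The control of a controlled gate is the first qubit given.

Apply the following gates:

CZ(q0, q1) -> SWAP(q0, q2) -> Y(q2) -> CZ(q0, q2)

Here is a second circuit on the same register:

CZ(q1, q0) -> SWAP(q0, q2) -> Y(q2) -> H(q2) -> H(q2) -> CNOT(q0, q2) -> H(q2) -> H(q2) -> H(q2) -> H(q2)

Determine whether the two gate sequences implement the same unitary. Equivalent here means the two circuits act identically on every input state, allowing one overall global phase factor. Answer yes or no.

No — the two circuits implement different unitaries, even allowing a global phase.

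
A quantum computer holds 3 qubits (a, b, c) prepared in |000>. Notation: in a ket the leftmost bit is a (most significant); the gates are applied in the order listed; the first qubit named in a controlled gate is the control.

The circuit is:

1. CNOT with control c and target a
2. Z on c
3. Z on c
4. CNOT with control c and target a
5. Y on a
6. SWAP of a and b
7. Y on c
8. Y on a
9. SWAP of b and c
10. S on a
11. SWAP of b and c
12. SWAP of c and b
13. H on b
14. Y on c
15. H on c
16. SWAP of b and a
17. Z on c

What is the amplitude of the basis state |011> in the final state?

|011> carries amplitude I/2 in the final state. Key observation: gates 1-4 undo each other exactly, leaving only the rest of the circuit to track.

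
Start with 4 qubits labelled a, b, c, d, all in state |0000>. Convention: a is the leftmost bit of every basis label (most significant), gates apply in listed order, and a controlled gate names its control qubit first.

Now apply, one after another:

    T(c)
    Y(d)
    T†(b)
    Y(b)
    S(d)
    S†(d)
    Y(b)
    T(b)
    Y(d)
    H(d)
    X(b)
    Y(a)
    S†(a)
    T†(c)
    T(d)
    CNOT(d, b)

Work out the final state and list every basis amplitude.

After the circuit, the state carries amplitude sqrt(2)*exp(I*pi/4)/2 on |1001>, sqrt(2)/2 on |1100>, and 0 on every other basis state. Key observation: the block from step 2 through step 9 cancels to the identity and can be dropped.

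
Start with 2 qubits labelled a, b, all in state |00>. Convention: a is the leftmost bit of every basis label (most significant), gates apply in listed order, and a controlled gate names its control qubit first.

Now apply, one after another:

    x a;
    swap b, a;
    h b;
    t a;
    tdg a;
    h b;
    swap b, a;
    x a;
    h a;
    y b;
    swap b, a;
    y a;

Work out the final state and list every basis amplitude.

After the circuit, the state carries amplitude sqrt(2)/2 on |00>, sqrt(2)/2 on |01>, 0 on |10>, 0 on |11>.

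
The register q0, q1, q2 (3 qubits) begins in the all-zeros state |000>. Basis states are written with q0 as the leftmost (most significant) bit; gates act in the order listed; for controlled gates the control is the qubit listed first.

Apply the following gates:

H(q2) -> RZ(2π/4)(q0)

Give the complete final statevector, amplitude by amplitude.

The final amplitudes are -sqrt(2)*exp(3*I*pi/4)/2 on |000>, -sqrt(2)*exp(3*I*pi/4)/2 on |001>, and 0 on every other basis state.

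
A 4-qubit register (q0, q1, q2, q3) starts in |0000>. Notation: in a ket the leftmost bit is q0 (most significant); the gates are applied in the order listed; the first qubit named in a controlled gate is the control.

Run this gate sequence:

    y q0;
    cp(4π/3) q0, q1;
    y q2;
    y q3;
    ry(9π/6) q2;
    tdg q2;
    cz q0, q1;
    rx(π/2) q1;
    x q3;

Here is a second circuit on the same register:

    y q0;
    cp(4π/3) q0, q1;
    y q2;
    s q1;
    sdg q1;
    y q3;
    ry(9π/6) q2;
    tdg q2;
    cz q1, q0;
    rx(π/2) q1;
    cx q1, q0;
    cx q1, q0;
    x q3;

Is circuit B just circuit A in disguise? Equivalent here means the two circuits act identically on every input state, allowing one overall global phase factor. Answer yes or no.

Yes: on every input state the two circuits agree up to one overall phase factor.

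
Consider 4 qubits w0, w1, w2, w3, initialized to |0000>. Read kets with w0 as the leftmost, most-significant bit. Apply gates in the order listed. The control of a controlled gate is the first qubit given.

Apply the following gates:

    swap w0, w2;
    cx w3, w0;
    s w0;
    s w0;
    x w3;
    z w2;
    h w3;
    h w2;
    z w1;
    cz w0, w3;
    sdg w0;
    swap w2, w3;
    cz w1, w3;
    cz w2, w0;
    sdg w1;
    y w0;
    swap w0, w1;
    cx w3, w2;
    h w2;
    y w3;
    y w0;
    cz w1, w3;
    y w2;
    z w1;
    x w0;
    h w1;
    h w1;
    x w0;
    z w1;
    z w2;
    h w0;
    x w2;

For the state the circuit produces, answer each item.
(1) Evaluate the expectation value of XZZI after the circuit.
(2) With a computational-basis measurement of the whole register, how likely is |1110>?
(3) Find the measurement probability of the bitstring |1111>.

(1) The expectation value of XZZI is -1. Key observation: the block from step 24 through step 29 cancels to the identity and can be dropped.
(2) Outcome |1110> occurs with probability 1/4.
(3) A full measurement returns |1111> with probability 1/4.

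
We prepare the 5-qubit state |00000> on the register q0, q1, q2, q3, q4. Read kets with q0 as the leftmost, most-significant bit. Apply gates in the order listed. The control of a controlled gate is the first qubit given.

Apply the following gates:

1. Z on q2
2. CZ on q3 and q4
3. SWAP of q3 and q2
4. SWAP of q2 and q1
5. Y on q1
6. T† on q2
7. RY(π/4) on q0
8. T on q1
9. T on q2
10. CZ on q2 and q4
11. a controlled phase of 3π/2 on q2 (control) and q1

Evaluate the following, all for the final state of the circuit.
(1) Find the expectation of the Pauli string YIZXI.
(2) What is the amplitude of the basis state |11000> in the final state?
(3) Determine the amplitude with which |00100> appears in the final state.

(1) In the final state, YIZXI has expectation 0.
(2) The final state's coefficient on |11000> equals sqrt(2 - sqrt(2))*exp(3*I*pi/4)/2.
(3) |00100> carries amplitude 0 in the final state.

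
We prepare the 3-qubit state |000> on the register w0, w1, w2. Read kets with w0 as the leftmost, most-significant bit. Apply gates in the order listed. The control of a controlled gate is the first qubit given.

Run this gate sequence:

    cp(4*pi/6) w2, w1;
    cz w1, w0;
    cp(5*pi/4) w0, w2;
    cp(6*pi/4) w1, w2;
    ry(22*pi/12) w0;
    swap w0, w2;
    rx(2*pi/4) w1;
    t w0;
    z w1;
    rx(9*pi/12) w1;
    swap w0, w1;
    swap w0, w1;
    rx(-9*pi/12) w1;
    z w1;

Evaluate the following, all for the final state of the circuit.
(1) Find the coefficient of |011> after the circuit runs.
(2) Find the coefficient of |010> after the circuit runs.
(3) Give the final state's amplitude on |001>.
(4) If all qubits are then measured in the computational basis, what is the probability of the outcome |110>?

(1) The amplitude on |011> is I*(1 - sqrt(3))/4. Key observation: steps 9-14 multiply out to the identity, so the circuit reduces to the remaining gates.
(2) The amplitude on |010> is I*(1 + sqrt(3))/4.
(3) The amplitude on |001> is -1/4 + sqrt(3)/4.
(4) A full measurement returns |110> with probability 0.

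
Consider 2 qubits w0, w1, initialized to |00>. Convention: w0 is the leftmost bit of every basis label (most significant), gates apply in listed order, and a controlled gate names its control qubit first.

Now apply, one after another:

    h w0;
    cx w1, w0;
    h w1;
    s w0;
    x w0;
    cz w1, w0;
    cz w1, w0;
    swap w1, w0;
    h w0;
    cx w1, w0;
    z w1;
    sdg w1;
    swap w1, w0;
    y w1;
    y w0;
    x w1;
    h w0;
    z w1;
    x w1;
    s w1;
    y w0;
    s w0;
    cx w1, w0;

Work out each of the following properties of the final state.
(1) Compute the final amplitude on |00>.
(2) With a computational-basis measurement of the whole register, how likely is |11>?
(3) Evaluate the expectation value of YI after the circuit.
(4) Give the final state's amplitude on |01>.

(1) The amplitude on |00> is 1/2. Key observation: gates 6-7 undo each other exactly, leaving only the rest of the circuit to track.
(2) Outcome |11> occurs with probability 1/4.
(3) The observable YI averages to -1.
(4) |01> carries amplitude -1/2 in the final state.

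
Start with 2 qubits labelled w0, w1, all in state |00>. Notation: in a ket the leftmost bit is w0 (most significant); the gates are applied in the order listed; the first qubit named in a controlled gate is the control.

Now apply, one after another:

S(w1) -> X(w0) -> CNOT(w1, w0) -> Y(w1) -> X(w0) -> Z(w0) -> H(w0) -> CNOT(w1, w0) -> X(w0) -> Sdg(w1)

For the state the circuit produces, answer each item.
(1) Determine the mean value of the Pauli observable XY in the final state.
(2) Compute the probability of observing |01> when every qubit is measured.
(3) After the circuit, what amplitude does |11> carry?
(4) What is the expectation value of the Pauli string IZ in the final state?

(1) The observable XY averages to 0.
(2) Outcome |01> occurs with probability 1/2.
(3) The amplitude on |11> is sqrt(2)/2.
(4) The expectation value of IZ is -1.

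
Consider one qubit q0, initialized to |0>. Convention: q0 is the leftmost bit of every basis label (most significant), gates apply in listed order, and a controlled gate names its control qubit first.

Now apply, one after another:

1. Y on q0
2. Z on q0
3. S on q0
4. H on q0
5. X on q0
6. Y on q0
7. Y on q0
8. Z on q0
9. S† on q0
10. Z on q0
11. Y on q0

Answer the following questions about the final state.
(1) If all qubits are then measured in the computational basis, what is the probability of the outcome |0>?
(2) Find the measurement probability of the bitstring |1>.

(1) A full measurement returns |0> with probability 1/2.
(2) Outcome |1> occurs with probability 1/2.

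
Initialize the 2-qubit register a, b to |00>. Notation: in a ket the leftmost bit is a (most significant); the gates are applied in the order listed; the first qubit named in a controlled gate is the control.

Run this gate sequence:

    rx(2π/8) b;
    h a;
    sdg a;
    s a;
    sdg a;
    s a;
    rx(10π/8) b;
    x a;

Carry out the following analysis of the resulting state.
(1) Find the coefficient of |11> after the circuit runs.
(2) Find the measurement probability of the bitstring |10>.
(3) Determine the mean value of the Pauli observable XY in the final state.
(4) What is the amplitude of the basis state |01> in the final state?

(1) The final state's coefficient on |11> equals -I/2. Key observation: gates 3-6 undo each other exactly, leaving only the rest of the circuit to track.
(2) The probability of measuring |10> is 1/4.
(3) In the final state, XY has expectation 1.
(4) The final state's coefficient on |01> equals -I/2.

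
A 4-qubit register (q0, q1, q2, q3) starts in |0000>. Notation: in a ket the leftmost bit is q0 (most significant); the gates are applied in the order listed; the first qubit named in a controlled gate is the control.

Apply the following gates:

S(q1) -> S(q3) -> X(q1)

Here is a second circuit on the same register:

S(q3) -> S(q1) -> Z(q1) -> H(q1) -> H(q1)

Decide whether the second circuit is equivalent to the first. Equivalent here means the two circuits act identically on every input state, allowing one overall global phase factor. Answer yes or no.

No, they are not equivalent — no single phase factor reconciles the two unitaries.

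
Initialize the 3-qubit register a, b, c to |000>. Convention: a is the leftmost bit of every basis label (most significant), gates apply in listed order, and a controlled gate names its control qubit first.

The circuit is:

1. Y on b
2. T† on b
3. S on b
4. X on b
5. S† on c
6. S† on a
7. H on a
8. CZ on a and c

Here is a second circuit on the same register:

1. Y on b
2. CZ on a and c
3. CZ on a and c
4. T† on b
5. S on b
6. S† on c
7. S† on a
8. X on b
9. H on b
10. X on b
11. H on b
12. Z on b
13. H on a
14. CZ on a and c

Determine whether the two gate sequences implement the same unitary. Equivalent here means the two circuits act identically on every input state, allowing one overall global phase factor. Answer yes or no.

Yes, they are equivalent — the unitaries differ by at most a global phase.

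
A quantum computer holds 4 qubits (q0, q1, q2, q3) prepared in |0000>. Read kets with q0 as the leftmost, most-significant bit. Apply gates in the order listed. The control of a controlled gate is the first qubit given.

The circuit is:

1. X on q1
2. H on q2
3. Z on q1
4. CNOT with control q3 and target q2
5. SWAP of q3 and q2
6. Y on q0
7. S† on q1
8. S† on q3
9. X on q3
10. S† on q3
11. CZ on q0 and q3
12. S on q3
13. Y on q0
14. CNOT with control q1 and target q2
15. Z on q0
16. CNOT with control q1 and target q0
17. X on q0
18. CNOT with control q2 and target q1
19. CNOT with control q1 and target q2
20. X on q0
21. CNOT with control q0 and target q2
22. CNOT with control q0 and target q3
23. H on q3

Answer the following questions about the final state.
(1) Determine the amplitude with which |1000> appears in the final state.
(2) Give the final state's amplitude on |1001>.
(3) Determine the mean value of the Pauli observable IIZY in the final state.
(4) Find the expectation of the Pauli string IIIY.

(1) The final state's coefficient on |1000> equals 1/2 - I/2.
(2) The amplitude on |1001> is -1/2 - I/2.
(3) The observable IIZY averages to -1.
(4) The observable IIIY averages to -1.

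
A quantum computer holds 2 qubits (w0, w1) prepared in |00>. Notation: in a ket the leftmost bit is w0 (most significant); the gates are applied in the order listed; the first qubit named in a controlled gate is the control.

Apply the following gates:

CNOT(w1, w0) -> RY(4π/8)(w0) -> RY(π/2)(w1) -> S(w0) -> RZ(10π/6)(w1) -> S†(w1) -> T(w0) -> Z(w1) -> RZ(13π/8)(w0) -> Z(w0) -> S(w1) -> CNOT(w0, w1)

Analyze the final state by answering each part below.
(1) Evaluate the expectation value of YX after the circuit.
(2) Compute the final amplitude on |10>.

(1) The observable YX averages to (1 + exp(I*pi/4))*exp(7*I*pi/8)/2.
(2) The final state's coefficient on |10> equals exp(19*I*pi/48)/2.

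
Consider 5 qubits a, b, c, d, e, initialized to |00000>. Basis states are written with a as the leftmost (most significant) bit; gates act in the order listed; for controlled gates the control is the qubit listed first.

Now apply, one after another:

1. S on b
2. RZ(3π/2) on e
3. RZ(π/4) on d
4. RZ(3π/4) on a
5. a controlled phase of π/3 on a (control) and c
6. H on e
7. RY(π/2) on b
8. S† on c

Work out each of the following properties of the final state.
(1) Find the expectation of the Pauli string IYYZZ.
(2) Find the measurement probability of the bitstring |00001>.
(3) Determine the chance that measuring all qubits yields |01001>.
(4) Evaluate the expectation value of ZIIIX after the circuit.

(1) In the final state, IYYZZ has expectation 0.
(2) The probability of measuring |00001> is 1/4.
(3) Outcome |01001> occurs with probability 1/4.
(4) The observable ZIIIX averages to 1.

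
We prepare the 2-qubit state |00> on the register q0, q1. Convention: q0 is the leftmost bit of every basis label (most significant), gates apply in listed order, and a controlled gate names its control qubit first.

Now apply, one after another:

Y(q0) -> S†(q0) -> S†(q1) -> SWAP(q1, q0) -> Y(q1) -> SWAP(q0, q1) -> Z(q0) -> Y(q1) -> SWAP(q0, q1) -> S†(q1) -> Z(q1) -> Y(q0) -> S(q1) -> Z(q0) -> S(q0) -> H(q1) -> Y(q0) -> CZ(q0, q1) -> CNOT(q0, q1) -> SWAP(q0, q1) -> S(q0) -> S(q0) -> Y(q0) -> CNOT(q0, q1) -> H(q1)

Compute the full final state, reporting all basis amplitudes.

The final amplitudes are I/2 on |00>, -I/2 on |01>, -I/2 on |10>, -I/2 on |11>.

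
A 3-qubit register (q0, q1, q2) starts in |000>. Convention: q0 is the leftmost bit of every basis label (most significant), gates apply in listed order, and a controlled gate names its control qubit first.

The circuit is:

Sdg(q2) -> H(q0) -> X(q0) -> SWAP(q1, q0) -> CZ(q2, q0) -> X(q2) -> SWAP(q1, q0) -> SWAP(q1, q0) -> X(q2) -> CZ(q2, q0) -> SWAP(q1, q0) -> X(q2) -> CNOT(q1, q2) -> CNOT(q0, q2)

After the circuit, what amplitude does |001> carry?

The final state's coefficient on |001> equals sqrt(2)/2. Key observation: steps 4-11 multiply out to the identity, so the circuit reduces to the remaining gates.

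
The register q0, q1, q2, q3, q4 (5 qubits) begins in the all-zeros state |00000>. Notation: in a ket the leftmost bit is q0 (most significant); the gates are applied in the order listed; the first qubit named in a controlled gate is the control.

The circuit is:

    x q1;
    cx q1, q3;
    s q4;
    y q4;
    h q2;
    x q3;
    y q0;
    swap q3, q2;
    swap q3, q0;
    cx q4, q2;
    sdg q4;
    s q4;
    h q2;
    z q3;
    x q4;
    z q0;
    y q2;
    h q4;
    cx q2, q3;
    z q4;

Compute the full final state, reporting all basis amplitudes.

After the circuit, the state carries amplitude sqrt(2)*I/4 on |01010>, -sqrt(2)*I/4 on |01011>, sqrt(2)*I/4 on |01100>, -sqrt(2)*I/4 on |01101>, -sqrt(2)*I/4 on |11010>, sqrt(2)*I/4 on |11011>, -sqrt(2)*I/4 on |11100>, sqrt(2)*I/4 on |11101>, and 0 on every other basis state.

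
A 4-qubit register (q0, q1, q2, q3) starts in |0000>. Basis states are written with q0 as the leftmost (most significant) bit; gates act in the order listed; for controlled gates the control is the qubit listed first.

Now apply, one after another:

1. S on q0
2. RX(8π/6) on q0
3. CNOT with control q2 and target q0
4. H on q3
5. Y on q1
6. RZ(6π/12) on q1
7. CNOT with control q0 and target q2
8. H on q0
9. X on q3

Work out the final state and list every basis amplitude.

The resulting statevector has amplitude 0 on |0000>, 0 on |0001>, 0 on |0010>, 0 on |0011>, -exp(3*I*pi/4)/4 on |0100>, -exp(3*I*pi/4)/4 on |0101>, sqrt(3)*exp(I*pi/4)/4 on |0110>, sqrt(3)*exp(I*pi/4)/4 on |0111>, 0 on |1000>, 0 on |1001>, 0 on |1010>, 0 on |1011>, -exp(3*I*pi/4)/4 on |1100>, -exp(3*I*pi/4)/4 on |1101>, -sqrt(3)*exp(I*pi/4)/4 on |1110>, -sqrt(3)*exp(I*pi/4)/4 on |1111>.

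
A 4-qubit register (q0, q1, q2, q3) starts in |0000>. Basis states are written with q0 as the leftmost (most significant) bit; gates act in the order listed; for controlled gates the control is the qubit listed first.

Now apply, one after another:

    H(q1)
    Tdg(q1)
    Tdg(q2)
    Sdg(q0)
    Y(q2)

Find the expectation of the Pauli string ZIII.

In the final state, ZIII has expectation 1.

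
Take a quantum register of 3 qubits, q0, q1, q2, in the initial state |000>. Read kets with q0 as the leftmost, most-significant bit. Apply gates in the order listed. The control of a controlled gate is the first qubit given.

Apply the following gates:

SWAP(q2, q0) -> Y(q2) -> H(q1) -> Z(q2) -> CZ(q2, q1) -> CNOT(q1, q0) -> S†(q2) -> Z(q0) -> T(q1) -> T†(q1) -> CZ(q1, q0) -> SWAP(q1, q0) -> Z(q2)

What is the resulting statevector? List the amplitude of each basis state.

The final amplitudes are sqrt(2)/2 on |001>, -sqrt(2)/2 on |111>, and 0 on every other basis state.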